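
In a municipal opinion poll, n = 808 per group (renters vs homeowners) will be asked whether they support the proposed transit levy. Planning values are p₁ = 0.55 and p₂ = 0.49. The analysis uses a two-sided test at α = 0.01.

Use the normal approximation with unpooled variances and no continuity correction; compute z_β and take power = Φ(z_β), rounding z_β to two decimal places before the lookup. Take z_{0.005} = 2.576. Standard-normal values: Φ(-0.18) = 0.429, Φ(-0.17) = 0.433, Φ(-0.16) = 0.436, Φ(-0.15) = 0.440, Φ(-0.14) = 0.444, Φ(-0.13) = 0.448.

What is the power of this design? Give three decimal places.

z_β = |p₁−p₂|·√(n/[p₁q₁+p₂q₂]) − z_{α/2}
    = 0.06 · √(808/0.4974) − 2.576
    = 0.06 · 40.3044 − 2.576
    = 2.4183 − 2.576 = -0.1577 → -0.16
Power = Φ(-0.16) = 0.436.

Power ≈ 0.436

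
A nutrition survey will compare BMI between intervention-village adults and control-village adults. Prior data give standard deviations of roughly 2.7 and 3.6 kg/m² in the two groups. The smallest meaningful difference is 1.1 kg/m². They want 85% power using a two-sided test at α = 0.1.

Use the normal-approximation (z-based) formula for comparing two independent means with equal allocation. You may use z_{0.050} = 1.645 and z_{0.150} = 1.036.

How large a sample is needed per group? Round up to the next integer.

n = 121 per group

n = (z_{α/2} + z_β)² · (σ₁² + σ₂²) / δ²
  = (1.645 + 1.036)² · (2.7² + 3.6² = 20.25) / 1.1²
  = 7.1878 · 20.25 / 1.21
  = 120.29
Round up → n = 121 per group.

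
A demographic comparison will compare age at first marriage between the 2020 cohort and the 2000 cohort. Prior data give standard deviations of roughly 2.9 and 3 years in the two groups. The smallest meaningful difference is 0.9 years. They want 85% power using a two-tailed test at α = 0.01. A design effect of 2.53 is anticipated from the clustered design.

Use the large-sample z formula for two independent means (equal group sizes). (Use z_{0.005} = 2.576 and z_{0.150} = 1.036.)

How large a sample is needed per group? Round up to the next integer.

n = (z_{α/2} + z_β)² · (σ₁² + σ₂²) / δ²
  = (2.576 + 1.036)² · (2.9² + 3² = 17.41) / 0.9²
  = 13.0465 · 17.41 / 0.81
  = 280.42
Design effect: 2.53 × 280.42 = 709.46.
Round up → n = 710 per group.

n = 710 per group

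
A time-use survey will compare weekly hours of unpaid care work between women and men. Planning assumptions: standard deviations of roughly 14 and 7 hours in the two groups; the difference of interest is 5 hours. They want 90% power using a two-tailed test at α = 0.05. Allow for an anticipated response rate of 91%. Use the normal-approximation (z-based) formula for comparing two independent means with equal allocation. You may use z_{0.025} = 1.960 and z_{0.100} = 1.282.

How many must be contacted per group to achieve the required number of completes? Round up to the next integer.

n = 114 per group

n = (z_{α/2} + z_β)² · (σ₁² + σ₂²) / δ²
  = (1.960 + 1.282)² · (14² + 7² = 245) / 5²
  = 10.5106 · 245 / 25
  = 103.00
Adjust for 91% response: 103.00 / 0.91 = 113.19.
Round up → n = 114 per group.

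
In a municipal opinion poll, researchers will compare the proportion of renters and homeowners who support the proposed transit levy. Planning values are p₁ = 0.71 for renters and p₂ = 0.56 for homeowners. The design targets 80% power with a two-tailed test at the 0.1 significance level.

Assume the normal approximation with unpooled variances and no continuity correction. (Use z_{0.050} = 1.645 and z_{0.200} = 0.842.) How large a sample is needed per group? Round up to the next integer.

n = (z_{α/2} + z_β)² · [p₁(1−p₁) + p₂(1−p₂)] / (p₁ − p₂)²
  = (1.645 + 0.842)² · (0.71·0.29 + 0.56·0.44) / (0.15)²
  = (2.487)² · (0.2059 + 0.2464) / 0.0225
  = 6.1852 · 0.4523 / 0.0225
  = 124.34
Round up → n = 125 per group.

n = 125 per group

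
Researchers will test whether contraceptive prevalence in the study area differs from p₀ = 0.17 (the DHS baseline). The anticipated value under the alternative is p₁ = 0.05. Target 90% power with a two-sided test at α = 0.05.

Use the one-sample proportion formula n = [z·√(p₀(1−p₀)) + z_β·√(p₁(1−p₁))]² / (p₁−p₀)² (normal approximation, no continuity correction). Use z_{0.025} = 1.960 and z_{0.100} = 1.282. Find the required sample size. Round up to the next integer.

n = 72

n = [z_{α/2}·√(p₀q₀) + z_β·√(p₁q₁)]² / (p₁ − p₀)²
  = [1.960·√(0.17·0.83) + 1.282·√(0.05·0.95)]² / (-0.12)²
  = [1.960·0.3756 + 1.282·0.2179]² / 0.0144
  = [1.0156]² / 0.0144
  = 71.63
Round up → n = 72.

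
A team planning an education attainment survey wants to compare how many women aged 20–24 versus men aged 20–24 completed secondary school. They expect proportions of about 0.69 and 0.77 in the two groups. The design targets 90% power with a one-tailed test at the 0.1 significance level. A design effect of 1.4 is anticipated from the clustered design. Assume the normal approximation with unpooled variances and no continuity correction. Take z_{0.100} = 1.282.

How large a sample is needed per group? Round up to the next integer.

n = 563 per group

n = (z_α + z_β)² · [p₁(1−p₁) + p₂(1−p₂)] / (p₁ − p₂)²
  = (1.282 + 1.282)² · (0.69·0.31 + 0.77·0.23) / (-0.08)²
  = (2.564)² · (0.2139 + 0.1771) / 0.0064
  = 6.5741 · 0.3910 / 0.0064
  = 401.64
Design effect: 1.4 × 401.64 = 562.29.
Round up → n = 563 per group.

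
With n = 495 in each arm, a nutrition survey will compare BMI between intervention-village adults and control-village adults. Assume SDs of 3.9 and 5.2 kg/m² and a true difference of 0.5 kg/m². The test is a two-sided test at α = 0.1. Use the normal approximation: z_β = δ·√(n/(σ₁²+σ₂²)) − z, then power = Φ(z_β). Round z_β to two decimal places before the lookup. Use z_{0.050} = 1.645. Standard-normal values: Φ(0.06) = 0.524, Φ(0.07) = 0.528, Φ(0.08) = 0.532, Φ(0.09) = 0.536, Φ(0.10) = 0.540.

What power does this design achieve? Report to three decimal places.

z_β = δ·√(n/(σ₁²+σ₂²)) − z_{α/2}
    = 0.5 · √(495/42.25) − 1.645
    = 0.5 · 3.42286 − 1.645
    = 1.7114 − 1.645 = 0.0664 → 0.07
Power = Φ(0.07) = 0.528.

Power ≈ 0.528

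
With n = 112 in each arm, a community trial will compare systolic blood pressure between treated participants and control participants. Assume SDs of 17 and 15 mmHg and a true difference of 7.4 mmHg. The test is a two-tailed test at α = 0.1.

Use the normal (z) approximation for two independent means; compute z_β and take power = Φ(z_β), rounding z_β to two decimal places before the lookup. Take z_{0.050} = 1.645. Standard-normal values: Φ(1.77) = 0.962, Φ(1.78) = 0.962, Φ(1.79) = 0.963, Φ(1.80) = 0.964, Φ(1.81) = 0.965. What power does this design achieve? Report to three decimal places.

Power ≈ 0.965

z_β = δ·√(n/(σ₁²+σ₂²)) − z_{α/2}
    = 7.4 · √(112/514) − 1.645
    = 7.4 · 0.46680 − 1.645
    = 3.4543 − 1.645 = 1.8093 → 1.81
Power = Φ(1.81) = 0.965.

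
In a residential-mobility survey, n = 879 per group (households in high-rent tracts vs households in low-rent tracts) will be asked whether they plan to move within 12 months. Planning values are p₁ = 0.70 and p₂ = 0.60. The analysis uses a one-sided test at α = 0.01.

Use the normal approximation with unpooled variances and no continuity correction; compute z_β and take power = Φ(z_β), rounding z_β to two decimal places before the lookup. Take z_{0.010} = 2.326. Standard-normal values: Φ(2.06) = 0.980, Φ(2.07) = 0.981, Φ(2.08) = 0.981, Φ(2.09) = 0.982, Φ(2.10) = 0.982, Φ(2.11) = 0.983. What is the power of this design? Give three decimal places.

z_β = |p₁−p₂|·√(n/[p₁q₁+p₂q₂]) − z_α
    = 0.10 · √(879/0.4500) − 2.326
    = 0.10 · 44.1965 − 2.326
    = 4.4197 − 2.326 = 2.0937 → 2.09
Power = Φ(2.09) = 0.982.

Power ≈ 0.982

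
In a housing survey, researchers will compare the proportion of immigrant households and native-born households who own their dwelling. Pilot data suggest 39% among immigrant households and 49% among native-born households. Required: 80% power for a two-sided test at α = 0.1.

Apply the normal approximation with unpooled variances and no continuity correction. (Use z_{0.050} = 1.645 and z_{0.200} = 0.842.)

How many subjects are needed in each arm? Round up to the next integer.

n = 302 per group

n = (z_{α/2} + z_β)² · [p₁(1−p₁) + p₂(1−p₂)] / (p₁ − p₂)²
  = (1.645 + 0.842)² · (0.39·0.61 + 0.49·0.51) / (-0.10)²
  = (2.487)² · (0.2379 + 0.2499) / 0.0100
  = 6.1852 · 0.4878 / 0.0100
  = 301.71
Round up → n = 302 per group.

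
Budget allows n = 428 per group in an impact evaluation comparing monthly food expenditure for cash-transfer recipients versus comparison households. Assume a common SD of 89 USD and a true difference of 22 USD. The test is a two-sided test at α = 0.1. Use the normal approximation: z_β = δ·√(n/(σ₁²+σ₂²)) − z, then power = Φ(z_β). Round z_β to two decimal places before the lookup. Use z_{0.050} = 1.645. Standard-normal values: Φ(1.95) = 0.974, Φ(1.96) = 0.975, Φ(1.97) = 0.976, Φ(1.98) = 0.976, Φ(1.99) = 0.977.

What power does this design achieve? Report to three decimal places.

Power ≈ 0.976

z_β = δ·√(n/(σ₁²+σ₂²)) − z_{α/2}
    = 22 · √(428/15842) − 1.645
    = 22 · 0.16437 − 1.645
    = 3.6161 − 1.645 = 1.9711 → 1.97
Power = Φ(1.97) = 0.976.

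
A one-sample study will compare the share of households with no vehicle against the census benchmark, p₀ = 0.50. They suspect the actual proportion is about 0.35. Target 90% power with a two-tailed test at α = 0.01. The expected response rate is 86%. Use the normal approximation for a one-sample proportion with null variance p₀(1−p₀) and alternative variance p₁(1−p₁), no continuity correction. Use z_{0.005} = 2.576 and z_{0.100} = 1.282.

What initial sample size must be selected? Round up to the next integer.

n = 187

n = [z_{α/2}·√(p₀q₀) + z_β·√(p₁q₁)]² / (p₁ − p₀)²
  = [2.576·√(0.50·0.50) + 1.282·√(0.35·0.65)]² / (-0.15)²
  = [2.576·0.5000 + 1.282·0.4770]² / 0.0225
  = [1.8995]² / 0.0225
  = 160.36
Adjust for 86% response: 160.36 / 0.86 = 186.46.
Round up → n = 187.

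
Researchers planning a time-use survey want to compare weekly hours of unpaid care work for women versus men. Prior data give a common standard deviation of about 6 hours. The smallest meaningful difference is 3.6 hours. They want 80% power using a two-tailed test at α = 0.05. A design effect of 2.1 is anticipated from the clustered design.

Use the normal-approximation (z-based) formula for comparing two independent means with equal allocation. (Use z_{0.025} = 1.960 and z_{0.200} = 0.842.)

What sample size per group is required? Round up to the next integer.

n = (z_{α/2} + z_β)² · (σ₁² + σ₂²) / δ²
  = (1.960 + 0.842)² · (2·6² = 72) / 3.6²
  = 7.8512 · 72 / 12.96
  = 43.62
Design effect: 2.1 × 43.62 = 91.60.
Round up → n = 92 per group.

n = 92 per group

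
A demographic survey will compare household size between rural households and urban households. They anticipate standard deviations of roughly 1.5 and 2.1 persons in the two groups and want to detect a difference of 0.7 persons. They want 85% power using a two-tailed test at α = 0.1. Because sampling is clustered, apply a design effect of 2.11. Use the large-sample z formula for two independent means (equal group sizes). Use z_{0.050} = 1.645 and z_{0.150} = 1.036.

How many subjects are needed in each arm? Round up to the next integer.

n = 207 per group

n = (z_{α/2} + z_β)² · (σ₁² + σ₂²) / δ²
  = (1.645 + 1.036)² · (1.5² + 2.1² = 6.66) / 0.7²
  = 7.1878 · 6.66 / 0.49
  = 97.69
Design effect: 2.11 × 97.69 = 206.14.
Round up → n = 207 per group.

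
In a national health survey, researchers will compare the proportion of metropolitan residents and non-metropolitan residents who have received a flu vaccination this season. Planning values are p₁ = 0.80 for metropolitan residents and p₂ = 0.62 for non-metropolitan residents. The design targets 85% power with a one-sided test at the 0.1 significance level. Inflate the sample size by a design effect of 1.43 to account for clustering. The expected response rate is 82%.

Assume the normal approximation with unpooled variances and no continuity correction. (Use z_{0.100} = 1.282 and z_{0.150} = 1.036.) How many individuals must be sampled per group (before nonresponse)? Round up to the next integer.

n = (z_α + z_β)² · [p₁(1−p₁) + p₂(1−p₂)] / (p₁ − p₂)²
  = (1.282 + 1.036)² · (0.80·0.20 + 0.62·0.38) / (0.18)²
  = (2.318)² · (0.1600 + 0.2356) / 0.0324
  = 5.3731 · 0.3956 / 0.0324
  = 65.61
Design effect: 1.43 × 65.61 = 93.82.
Adjust for 82% response: 93.82 / 0.82 = 114.41.
Round up → n = 115 per group.

n = 115 per group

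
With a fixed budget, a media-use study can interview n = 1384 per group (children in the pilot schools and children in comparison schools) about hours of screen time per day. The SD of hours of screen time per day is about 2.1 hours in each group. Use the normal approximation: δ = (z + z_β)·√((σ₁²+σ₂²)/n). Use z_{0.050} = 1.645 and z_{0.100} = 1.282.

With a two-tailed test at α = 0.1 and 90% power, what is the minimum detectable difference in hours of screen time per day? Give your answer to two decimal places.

Minimum detectable difference ≈ 0.23 hours

δ = (z_{α/2} + z_β) · √((σ₁²+σ₂²)/n)
  = (1.645 + 1.282) · √(8.82/1384)
  = 2.927 · √0.00637
  = 2.927 · 0.0798
  = 0.2337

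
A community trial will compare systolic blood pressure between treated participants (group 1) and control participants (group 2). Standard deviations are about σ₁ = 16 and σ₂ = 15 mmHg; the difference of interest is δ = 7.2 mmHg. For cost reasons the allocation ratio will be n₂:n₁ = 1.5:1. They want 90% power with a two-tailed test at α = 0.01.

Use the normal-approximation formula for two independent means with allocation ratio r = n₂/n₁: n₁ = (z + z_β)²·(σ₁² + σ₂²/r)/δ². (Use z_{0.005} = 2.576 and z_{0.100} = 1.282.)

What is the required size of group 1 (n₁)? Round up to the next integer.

n₁ = 117

n₁ = (z_{α/2} + z_β)² · (σ₁² + σ₂²/r) / δ²
   = (2.576 + 1.282)² · (16² + 15²/1.5) / 7.2²
   = 14.8842 · (256 + 150) / 51.84
   = 14.8842 · 406 / 51.84
   = 116.57
Round up → n₁ = 117; n₂ = r·n₁ = 1.5 × 117 = 176.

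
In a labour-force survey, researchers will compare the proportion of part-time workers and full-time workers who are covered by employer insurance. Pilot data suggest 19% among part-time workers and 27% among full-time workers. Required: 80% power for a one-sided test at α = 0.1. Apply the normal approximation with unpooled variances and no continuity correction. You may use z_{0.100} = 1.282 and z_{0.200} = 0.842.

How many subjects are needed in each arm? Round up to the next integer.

n = 248 per group

n = (z_α + z_β)² · [p₁(1−p₁) + p₂(1−p₂)] / (p₁ − p₂)²
  = (1.282 + 0.842)² · (0.19·0.81 + 0.27·0.73) / (-0.08)²
  = (2.124)² · (0.1539 + 0.1971) / 0.0064
  = 4.5114 · 0.3510 / 0.0064
  = 247.42
Round up → n = 248 per group.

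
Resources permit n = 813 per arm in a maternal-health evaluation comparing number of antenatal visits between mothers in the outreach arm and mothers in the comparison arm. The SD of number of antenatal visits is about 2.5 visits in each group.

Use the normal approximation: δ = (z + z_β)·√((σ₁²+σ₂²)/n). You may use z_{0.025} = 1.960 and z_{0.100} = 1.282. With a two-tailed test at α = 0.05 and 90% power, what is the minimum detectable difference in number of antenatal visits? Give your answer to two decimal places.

Minimum detectable difference ≈ 0.40 visits

δ = (z_{α/2} + z_β) · √((σ₁²+σ₂²)/n)
  = (1.960 + 1.282) · √(12.5/813)
  = 3.242 · √0.01538
  = 3.242 · 0.1240
  = 0.4020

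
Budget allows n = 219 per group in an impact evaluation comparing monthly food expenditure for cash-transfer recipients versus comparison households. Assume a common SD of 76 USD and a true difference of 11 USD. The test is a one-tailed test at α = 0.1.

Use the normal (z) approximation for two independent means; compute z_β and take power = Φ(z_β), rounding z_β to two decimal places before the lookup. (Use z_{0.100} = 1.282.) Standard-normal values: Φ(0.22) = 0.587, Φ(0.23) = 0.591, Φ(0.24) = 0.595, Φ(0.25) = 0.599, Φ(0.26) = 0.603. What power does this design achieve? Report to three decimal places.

Power ≈ 0.591

z_β = δ·√(n/(σ₁²+σ₂²)) − z_α
    = 11 · √(219/11552) − 1.282
    = 11 · 0.13769 − 1.282
    = 1.5146 − 1.282 = 0.2326 → 0.23
Power = Φ(0.23) = 0.591.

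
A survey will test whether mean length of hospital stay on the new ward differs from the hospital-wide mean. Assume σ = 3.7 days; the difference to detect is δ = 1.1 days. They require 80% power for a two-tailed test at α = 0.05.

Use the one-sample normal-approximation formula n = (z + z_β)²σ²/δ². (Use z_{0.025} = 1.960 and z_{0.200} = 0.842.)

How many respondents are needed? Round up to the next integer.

n = (z_{α/2} + z_β)² · σ² / δ²
  = (1.960 + 0.842)² · 3.7² / 1.1²
  = 7.8512 · 13.69 / 1.21
  = 88.83
Round up → n = 89.

n = 89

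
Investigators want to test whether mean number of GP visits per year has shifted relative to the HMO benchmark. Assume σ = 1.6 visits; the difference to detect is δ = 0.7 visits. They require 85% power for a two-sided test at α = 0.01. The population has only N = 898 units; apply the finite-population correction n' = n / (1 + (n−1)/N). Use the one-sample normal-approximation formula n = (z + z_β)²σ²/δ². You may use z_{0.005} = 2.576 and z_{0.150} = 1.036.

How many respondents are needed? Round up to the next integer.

n = 64

n = (z_{α/2} + z_β)² · σ² / δ²
  = (2.576 + 1.036)² · 1.6² / 0.7²
  = 13.0465 · 2.56 / 0.49
  = 68.16
Finite-population correction (N = 898): 68.16 / (1 + (68.16 − 1)/898) = 63.42.
Round up → n = 64.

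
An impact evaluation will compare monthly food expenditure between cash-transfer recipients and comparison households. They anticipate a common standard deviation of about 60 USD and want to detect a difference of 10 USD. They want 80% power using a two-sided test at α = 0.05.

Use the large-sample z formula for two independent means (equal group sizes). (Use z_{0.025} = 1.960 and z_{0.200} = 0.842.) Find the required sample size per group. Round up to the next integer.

n = (z_{α/2} + z_β)² · (σ₁² + σ₂²) / δ²
  = (1.960 + 0.842)² · (2·60² = 7200) / 10²
  = 7.8512 · 7200 / 100
  = 565.29
Round up → n = 566 per group.

n = 566 per group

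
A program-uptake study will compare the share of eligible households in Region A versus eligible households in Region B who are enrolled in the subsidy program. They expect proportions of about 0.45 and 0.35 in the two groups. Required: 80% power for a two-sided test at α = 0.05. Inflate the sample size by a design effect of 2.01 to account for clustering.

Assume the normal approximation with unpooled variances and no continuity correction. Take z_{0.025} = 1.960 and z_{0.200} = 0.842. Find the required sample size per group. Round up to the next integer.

n = 750 per group

n = (z_{α/2} + z_β)² · [p₁(1−p₁) + p₂(1−p₂)] / (p₁ − p₂)²
  = (1.960 + 0.842)² · (0.45·0.55 + 0.35·0.65) / (0.10)²
  = (2.802)² · (0.2475 + 0.2275) / 0.0100
  = 7.8512 · 0.4750 / 0.0100
  = 372.93
Design effect: 2.01 × 372.93 = 749.59.
Round up → n = 750 per group.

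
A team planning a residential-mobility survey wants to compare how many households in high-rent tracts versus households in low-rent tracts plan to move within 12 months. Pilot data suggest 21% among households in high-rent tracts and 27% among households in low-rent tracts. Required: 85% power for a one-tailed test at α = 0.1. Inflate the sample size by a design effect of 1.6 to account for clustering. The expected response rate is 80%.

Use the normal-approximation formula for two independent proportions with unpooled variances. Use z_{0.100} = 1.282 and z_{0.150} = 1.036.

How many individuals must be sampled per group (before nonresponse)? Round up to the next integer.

n = (z_α + z_β)² · [p₁(1−p₁) + p₂(1−p₂)] / (p₁ − p₂)²
  = (1.282 + 1.036)² · (0.21·0.79 + 0.27·0.73) / (-0.06)²
  = (2.318)² · (0.1659 + 0.1971) / 0.0036
  = 5.3731 · 0.3630 / 0.0036
  = 541.79
Design effect: 1.6 × 541.79 = 866.86.
Adjust for 80% response: 866.86 / 0.80 = 1083.58.
Round up → n = 1084 per group.

n = 1084 per group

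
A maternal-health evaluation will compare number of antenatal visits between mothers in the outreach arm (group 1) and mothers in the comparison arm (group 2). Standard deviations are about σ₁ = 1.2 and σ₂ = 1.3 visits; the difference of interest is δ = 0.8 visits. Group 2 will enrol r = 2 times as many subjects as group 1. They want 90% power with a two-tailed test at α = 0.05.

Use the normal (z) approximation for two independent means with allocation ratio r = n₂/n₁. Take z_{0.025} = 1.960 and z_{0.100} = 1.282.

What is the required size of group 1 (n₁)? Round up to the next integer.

n₁ = 38

n₁ = (z_{α/2} + z_β)² · (σ₁² + σ₂²/r) / δ²
   = (1.960 + 1.282)² · (1.2² + 1.3²/2) / 0.8²
   = 10.5106 · (1.44 + 0.845) / 0.64
   = 10.5106 · 2.285 / 0.64
   = 37.53
Round up → n₁ = 38; n₂ = r·n₁ = 2 × 38 = 76.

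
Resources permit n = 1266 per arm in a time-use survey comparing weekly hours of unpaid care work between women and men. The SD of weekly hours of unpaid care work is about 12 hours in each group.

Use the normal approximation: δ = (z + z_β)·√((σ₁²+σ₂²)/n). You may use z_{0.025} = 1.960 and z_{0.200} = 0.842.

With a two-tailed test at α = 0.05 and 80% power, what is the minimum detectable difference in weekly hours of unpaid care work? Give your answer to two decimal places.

δ = (z_{α/2} + z_β) · √((σ₁²+σ₂²)/n)
  = (1.960 + 0.842) · √(288/1266)
  = 2.802 · √0.22749
  = 2.802 · 0.4770
  = 1.3364

Minimum detectable difference ≈ 1.34 hours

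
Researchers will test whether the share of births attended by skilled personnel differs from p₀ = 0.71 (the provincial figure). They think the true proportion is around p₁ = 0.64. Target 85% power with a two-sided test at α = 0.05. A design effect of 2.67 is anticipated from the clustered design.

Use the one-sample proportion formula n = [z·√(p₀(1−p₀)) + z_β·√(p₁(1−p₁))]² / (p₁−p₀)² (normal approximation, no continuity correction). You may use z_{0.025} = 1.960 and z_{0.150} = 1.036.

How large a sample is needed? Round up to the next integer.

n = 1048

n = [z_{α/2}·√(p₀q₀) + z_β·√(p₁q₁)]² / (p₁ − p₀)²
  = [1.960·√(0.71·0.29) + 1.036·√(0.64·0.36)]² / (-0.07)²
  = [1.960·0.4538 + 1.036·0.4800]² / 0.0049
  = [1.3867]² / 0.0049
  = 392.41
Design effect: 2.67 × 392.41 = 1047.73.
Round up → n = 1048.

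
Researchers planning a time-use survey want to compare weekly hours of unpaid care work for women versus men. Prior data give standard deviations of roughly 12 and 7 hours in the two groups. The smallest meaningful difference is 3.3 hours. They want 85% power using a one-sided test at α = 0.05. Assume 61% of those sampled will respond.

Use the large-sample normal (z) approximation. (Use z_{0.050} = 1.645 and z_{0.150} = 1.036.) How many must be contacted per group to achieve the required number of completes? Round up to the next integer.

n = (z_α + z_β)² · (σ₁² + σ₂²) / δ²
  = (1.645 + 1.036)² · (12² + 7² = 193) / 3.3²
  = 7.1878 · 193 / 10.89
  = 127.39
Adjust for 61% response: 127.39 / 0.61 = 208.83.
Round up → n = 209 per group.

n = 209 per group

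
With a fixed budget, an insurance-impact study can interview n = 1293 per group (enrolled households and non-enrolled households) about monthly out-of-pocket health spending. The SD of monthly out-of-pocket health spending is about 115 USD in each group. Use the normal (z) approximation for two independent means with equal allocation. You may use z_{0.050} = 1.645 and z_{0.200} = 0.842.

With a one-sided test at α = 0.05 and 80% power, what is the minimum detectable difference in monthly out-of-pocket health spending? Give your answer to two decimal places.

Minimum detectable difference ≈ 11.25 USD

δ = (z_α + z_β) · √((σ₁²+σ₂²)/n)
  = (1.645 + 0.842) · √(26450/1293)
  = 2.487 · √20.4563
  = 2.487 · 4.5229
  = 11.2484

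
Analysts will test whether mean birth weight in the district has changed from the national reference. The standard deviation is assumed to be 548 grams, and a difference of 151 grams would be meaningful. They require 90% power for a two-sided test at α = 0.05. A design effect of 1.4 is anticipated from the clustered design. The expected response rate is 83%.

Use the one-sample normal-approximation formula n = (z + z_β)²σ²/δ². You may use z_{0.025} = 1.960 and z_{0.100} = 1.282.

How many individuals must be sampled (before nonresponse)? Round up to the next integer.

n = (z_{α/2} + z_β)² · σ² / δ²
  = (1.960 + 1.282)² · 548² / 151²
  = 10.5106 · 300304 / 22801
  = 138.43
Design effect: 1.4 × 138.43 = 193.80.
Adjust for 83% response: 193.80 / 0.83 = 233.50.
Round up → n = 234.

n = 234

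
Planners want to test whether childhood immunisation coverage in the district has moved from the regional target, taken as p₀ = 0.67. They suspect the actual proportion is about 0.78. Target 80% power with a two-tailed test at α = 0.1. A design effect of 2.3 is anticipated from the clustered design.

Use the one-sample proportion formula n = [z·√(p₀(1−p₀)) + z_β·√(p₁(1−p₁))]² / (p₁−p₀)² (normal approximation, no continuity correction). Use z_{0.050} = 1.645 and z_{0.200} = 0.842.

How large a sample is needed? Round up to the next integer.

n = 240

n = [z_{α/2}·√(p₀q₀) + z_β·√(p₁q₁)]² / (p₁ − p₀)²
  = [1.645·√(0.67·0.33) + 0.842·√(0.78·0.22)]² / (0.11)²
  = [1.645·0.4702 + 0.842·0.4142]² / 0.0121
  = [1.1223]² / 0.0121
  = 104.09
Design effect: 2.3 × 104.09 = 239.42.
Round up → n = 240.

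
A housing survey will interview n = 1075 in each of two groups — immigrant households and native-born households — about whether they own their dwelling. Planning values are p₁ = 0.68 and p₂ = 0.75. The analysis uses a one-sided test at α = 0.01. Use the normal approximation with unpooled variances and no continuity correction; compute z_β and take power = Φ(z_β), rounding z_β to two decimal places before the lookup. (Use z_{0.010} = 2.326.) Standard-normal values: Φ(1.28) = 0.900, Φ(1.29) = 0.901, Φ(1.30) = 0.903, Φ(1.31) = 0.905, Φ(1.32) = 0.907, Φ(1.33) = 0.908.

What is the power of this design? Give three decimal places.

Power ≈ 0.900

z_β = |p₁−p₂|·√(n/[p₁q₁+p₂q₂]) − z_α
    = 0.07 · √(1075/0.4051) − 2.326
    = 0.07 · 51.5137 − 2.326
    = 3.6060 − 2.326 = 1.2800 → 1.28
Power = Φ(1.28) = 0.900.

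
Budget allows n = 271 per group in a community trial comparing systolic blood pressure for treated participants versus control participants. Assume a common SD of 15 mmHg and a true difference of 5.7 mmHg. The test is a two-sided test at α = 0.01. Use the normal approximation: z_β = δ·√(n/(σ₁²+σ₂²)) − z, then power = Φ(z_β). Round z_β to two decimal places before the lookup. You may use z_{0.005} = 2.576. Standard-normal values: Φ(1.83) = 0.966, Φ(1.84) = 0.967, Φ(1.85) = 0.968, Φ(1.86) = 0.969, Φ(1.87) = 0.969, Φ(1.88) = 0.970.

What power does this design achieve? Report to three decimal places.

z_β = δ·√(n/(σ₁²+σ₂²)) − z_{α/2}
    = 5.7 · √(271/450) − 2.576
    = 5.7 · 0.77603 − 2.576
    = 4.4234 − 2.576 = 1.8474 → 1.85
Power = Φ(1.85) = 0.968.

Power ≈ 0.968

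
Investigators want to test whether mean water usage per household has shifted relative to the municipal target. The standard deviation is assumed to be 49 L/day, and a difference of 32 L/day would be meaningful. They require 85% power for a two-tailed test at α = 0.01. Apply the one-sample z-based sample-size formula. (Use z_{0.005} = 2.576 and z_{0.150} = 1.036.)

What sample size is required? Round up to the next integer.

n = (z_{α/2} + z_β)² · σ² / δ²
  = (2.576 + 1.036)² · 49² / 32²
  = 13.0465 · 2401 / 1024
  = 30.59
Round up → n = 31.

n = 31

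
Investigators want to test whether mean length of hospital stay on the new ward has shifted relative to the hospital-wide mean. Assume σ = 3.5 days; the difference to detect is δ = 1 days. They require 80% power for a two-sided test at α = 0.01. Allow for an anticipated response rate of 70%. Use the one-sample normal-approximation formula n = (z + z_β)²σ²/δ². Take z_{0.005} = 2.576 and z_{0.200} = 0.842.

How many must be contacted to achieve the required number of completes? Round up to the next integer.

n = (z_{α/2} + z_β)² · σ² / δ²
  = (2.576 + 0.842)² · 3.5² / 1²
  = 11.6827 · 12.25 / 1
  = 143.11
Adjust for 70% response: 143.11 / 0.70 = 204.45.
Round up → n = 205.

n = 205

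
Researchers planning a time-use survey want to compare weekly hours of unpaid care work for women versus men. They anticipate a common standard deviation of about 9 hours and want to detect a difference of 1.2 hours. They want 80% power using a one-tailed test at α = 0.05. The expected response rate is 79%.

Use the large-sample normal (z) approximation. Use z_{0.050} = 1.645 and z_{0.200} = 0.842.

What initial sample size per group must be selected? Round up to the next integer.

n = 881 per group

n = (z_α + z_β)² · (σ₁² + σ₂²) / δ²
  = (1.645 + 0.842)² · (2·9² = 162) / 1.2²
  = 6.1852 · 162 / 1.44
  = 695.83
Adjust for 79% response: 695.83 / 0.79 = 880.80.
Round up → n = 881 per group.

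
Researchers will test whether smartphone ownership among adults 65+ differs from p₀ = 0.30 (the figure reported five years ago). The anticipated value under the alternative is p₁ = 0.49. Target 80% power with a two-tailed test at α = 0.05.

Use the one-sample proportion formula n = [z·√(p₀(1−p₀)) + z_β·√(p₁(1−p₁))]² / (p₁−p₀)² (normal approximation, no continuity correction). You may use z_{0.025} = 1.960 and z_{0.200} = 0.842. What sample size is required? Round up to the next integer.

n = 49

n = [z_{α/2}·√(p₀q₀) + z_β·√(p₁q₁)]² / (p₁ − p₀)²
  = [1.960·√(0.30·0.70) + 0.842·√(0.49·0.51)]² / (0.19)²
  = [1.960·0.4583 + 0.842·0.4999]² / 0.0361
  = [1.3191]² / 0.0361
  = 48.20
Round up → n = 49.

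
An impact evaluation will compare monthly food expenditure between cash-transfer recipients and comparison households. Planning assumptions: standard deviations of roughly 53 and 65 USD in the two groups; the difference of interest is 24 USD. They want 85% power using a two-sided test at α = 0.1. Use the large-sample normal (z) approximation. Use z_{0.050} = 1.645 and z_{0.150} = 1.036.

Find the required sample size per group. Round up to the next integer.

n = 88 per group

n = (z_{α/2} + z_β)² · (σ₁² + σ₂²) / δ²
  = (1.645 + 1.036)² · (53² + 65² = 7034) / 24²
  = 7.1878 · 7034 / 576
  = 87.78
Round up → n = 88 per group.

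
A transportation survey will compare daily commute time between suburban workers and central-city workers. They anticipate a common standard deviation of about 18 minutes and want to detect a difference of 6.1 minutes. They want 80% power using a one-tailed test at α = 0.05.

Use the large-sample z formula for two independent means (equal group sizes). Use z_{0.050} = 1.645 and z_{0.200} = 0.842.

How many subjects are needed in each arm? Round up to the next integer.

n = 108 per group

n = (z_α + z_β)² · (σ₁² + σ₂²) / δ²
  = (1.645 + 0.842)² · (2·18² = 648) / 6.1²
  = 6.1852 · 648 / 37.21
  = 107.71
Round up → n = 108 per group.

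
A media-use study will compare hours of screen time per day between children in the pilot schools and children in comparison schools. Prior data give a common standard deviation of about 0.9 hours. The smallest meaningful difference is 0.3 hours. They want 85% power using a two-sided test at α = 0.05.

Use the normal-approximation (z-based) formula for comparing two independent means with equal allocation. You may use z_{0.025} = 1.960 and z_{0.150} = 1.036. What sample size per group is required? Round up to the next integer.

n = (z_{α/2} + z_β)² · (σ₁² + σ₂²) / δ²
  = (1.960 + 1.036)² · (2·0.9² = 1.62) / 0.3²
  = 8.9760 · 1.62 / 0.09
  = 161.57
Round up → n = 162 per group.

n = 162 per group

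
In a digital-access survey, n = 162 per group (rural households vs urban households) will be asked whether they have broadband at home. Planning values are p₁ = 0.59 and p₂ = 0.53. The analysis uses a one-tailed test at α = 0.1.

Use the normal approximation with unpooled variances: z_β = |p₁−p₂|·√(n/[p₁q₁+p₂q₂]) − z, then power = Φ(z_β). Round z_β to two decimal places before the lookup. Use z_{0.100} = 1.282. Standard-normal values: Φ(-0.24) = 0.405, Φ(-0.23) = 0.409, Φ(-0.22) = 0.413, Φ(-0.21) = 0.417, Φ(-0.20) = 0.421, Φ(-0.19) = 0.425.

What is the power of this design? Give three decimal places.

Power ≈ 0.425

z_β = |p₁−p₂|·√(n/[p₁q₁+p₂q₂]) − z_α
    = 0.06 · √(162/0.4910) − 1.282
    = 0.06 · 18.1642 − 1.282
    = 1.0899 − 1.282 = -0.1921 → -0.19
Power = Φ(-0.19) = 0.425.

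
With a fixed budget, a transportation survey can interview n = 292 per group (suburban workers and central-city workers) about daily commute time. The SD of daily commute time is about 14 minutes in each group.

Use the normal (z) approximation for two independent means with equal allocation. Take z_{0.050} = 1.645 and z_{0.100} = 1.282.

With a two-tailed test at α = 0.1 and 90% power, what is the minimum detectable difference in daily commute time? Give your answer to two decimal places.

Minimum detectable difference ≈ 3.39 minutes

δ = (z_{α/2} + z_β) · √((σ₁²+σ₂²)/n)
  = (1.645 + 1.282) · √(392/292)
  = 2.927 · √1.3425
  = 2.927 · 1.1586
  = 3.3914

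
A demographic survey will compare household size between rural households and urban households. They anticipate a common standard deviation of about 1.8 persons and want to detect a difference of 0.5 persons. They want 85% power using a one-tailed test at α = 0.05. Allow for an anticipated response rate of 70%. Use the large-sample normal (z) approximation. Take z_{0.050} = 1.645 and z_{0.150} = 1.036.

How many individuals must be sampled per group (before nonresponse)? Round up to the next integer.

n = (z_α + z_β)² · (σ₁² + σ₂²) / δ²
  = (1.645 + 1.036)² · (2·1.8² = 6.48) / 0.5²
  = 7.1878 · 6.48 / 0.25
  = 186.31
Adjust for 70% response: 186.31 / 0.70 = 266.15.
Round up → n = 267 per group.

n = 267 per group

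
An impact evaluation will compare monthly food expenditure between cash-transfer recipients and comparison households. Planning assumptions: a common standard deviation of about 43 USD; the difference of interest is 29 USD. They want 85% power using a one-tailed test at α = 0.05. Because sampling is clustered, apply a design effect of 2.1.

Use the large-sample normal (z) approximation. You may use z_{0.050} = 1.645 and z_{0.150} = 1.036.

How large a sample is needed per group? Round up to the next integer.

n = 67 per group

n = (z_α + z_β)² · (σ₁² + σ₂²) / δ²
  = (1.645 + 1.036)² · (2·43² = 3698) / 29²
  = 7.1878 · 3698 / 841
  = 31.61
Design effect: 2.1 × 31.61 = 66.37.
Round up → n = 67 per group.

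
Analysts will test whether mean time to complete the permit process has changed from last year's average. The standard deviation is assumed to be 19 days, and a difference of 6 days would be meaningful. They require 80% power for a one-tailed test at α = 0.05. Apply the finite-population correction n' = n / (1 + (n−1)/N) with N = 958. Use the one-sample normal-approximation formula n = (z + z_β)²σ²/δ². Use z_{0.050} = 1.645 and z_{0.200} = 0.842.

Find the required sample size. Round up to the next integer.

n = (z_α + z_β)² · σ² / δ²
  = (1.645 + 0.842)² · 19² / 6²
  = 6.1852 · 361 / 36
  = 62.02
Finite-population correction (N = 958): 62.02 / (1 + (62.02 − 1)/958) = 58.31.
Round up → n = 59.

n = 59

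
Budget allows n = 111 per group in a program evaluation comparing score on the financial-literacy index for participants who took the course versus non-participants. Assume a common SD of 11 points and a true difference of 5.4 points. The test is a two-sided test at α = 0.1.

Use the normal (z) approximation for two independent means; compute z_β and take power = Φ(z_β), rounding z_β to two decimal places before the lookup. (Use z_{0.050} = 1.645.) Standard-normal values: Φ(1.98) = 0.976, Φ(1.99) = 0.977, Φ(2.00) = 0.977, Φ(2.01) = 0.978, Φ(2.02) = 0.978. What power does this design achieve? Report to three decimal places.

Power ≈ 0.978

z_β = δ·√(n/(σ₁²+σ₂²)) − z_{α/2}
    = 5.4 · √(111/242) − 1.645
    = 5.4 · 0.67726 − 1.645
    = 3.6572 − 1.645 = 2.0122 → 2.01
Power = Φ(2.01) = 0.978.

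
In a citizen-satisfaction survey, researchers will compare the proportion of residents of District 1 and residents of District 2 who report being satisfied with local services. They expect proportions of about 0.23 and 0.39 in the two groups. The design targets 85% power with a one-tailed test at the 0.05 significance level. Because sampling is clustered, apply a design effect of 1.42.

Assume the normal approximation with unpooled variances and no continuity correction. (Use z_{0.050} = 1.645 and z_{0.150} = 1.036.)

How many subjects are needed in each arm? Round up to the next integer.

n = 166 per group

n = (z_α + z_β)² · [p₁(1−p₁) + p₂(1−p₂)] / (p₁ − p₂)²
  = (1.645 + 1.036)² · (0.23·0.77 + 0.39·0.61) / (-0.16)²
  = (2.681)² · (0.1771 + 0.2379) / 0.0256
  = 7.1878 · 0.4150 / 0.0256
  = 116.52
Design effect: 1.42 × 116.52 = 165.46.
Round up → n = 166 per group.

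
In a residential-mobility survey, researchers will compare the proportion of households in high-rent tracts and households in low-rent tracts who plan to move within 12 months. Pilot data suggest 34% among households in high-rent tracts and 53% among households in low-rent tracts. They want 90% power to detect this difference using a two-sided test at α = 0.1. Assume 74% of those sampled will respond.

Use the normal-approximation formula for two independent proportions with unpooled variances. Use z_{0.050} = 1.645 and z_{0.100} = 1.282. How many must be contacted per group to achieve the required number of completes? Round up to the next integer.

n = 152 per group

n = (z_{α/2} + z_β)² · [p₁(1−p₁) + p₂(1−p₂)] / (p₁ − p₂)²
  = (1.645 + 1.282)² · (0.34·0.66 + 0.53·0.47) / (-0.19)²
  = (2.927)² · (0.2244 + 0.2491) / 0.0361
  = 8.5673 · 0.4735 / 0.0361
  = 112.37
Adjust for 74% response: 112.37 / 0.74 = 151.85.
Round up → n = 152 per group.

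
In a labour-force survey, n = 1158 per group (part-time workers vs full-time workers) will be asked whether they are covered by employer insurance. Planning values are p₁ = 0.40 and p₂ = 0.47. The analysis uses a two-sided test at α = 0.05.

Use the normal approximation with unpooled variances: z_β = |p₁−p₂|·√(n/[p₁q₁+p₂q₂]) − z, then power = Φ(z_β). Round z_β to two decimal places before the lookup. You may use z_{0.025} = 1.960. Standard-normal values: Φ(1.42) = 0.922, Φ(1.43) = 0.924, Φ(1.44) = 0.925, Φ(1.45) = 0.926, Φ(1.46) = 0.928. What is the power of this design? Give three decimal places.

z_β = |p₁−p₂|·√(n/[p₁q₁+p₂q₂]) − z_{α/2}
    = 0.07 · √(1158/0.4891) − 1.960
    = 0.07 · 48.6581 − 1.960
    = 3.4061 − 1.960 = 1.4461 → 1.45
Power = Φ(1.45) = 0.926.

Power ≈ 0.926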